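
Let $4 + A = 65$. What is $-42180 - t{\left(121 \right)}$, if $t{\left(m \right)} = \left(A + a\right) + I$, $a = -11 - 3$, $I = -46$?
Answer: $-42181$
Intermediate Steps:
$A = 61$ ($A = -4 + 65 = 61$)
$a = -14$ ($a = -11 - 3 = -14$)
$t{\left(m \right)} = 1$ ($t{\left(m \right)} = \left(61 - 14\right) - 46 = 47 - 46 = 1$)
$-42180 - t{\left(121 \right)} = -42180 - 1 = -42181$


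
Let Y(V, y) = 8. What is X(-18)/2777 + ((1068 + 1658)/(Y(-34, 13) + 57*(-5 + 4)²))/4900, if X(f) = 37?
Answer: 9677301/442237250 ≈ 0.021883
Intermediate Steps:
X(-18)/2777 + ((1068 + 1658)/(Y(-34, 13) + 57*(-5 + 4)²))/4900 = 37/2777 + ((1068 + 1658)/(8 + 57*(-5 + 4)²))/4900 = 37*(1/2777) + (2726/(8 + 57*(-1)²))*(1/4900) = 37/2777 + (2726/(8 + 57*1))*(1/4900) = 37/2777 + (2726/(8 + 57))*(1/4900) = 37/2777 + (2726/65)*(1/4900) = 37/2777 + 1363/159250 = 9677301/442237250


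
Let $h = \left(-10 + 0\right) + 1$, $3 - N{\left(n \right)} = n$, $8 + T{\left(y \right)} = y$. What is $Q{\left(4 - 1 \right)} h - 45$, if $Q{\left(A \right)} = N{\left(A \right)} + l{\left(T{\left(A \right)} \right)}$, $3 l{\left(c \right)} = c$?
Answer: $-30$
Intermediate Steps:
$T{\left(y \right)} = -8 + y$
$N{\left(n \right)} = 3 - n$
$l{\left(c \right)} = \frac{c}{3}$
$h = -9$ ($h = -10 + 1 = -9$)
$Q{\left(A \right)} = \frac{1}{3} - \frac{2 A}{3}$ ($Q{\left(A \right)} = \left(3 - A\right) + \frac{-8 + A}{3} = \left(3 - A\right) + \left(- \frac{8}{3} + \frac{A}{3}\right) = \frac{1}{3} - \frac{2 A}{3}$)
$Q{\left(4 - 1 \right)} h - 45 = \left(\frac{1}{3} - \frac{2 \left(4 - 1\right)}{3}\right) \left(-9\right) - 45 = \left(\frac{1}{3} - 2\right) \left(-9\right) - 45 = \left(- \frac{5}{3}\right) \left(-9\right) - 45 = 15 - 45 = -30$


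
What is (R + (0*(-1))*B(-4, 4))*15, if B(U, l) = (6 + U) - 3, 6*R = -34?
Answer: -85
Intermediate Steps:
R = -17/3 (R = (⅙)*(-34) = -17/3 ≈ -5.6667)
B(U, l) = 3 + U
(R + (0*(-1))*B(-4, 4))*15 = (-17/3 + (0*(-1))*(3 - 4))*15 = (-17/3 + 0*(-1))*15 = (-17/3 + 0)*15 = -17/3*15 = -85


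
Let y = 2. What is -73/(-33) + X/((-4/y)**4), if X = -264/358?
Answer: 51179/23628 ≈ 2.1660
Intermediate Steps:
X = -132/179 (X = -264*1/358 = -132/179 ≈ -0.73743)
-73/(-33) + X/((-4/y)**4) = -73/(-33) - 132/(179*((-4/2)**4)) = -73*(-1/33) - 132/(179*((-4*1/2)**4)) = 73/33 - 132/(179*((-2)**4)) = 73/33 - 132/179/16 = 73/33 - 132/179*1/16 = 73/33 - 33/716 = 51179/23628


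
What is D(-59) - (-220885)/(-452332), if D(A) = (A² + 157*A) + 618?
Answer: -2336063333/452332 ≈ -5164.5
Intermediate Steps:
D(A) = 618 + A² + 157*A
D(-59) - (-220885)/(-452332) = (618 + (-59)² + 157*(-59)) - (-220885)/(-452332) = (618 + 3481 - 9263) - (-220885)*(-1)/452332 = -5164 - 1*220885/452332 = -5164 - 220885/452332 = -2336063333/452332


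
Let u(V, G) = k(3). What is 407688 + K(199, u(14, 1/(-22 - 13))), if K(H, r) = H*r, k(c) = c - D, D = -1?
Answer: 408484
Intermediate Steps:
k(c) = 1 + c (k(c) = c - 1*(-1) = c + 1 = 1 + c)
u(V, G) = 4 (u(V, G) = 1 + 3 = 4)
407688 + K(199, u(14, 1/(-22 - 13))) = 407688 + 199*4 = 407688 + 796 = 408484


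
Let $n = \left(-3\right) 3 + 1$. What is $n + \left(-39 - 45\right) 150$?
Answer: $-12608$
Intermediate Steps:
$n = -8$ ($n = -9 + 1 = -8$)
$n + \left(-39 - 45\right) 150 = -8 + \left(-39 - 45\right) 150 = -8 - 12600 = -12608$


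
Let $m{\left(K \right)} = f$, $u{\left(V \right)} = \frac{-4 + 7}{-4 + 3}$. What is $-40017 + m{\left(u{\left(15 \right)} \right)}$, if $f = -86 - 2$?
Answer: $-40105$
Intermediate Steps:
$f = -88$
$u{\left(V \right)} = -3$ ($u{\left(V \right)} = \frac{3}{-1} = 3 \left(-1\right) = -3$)
$m{\left(K \right)} = -88$
$-40017 + m{\left(u{\left(15 \right)} \right)} = -40017 - 88 = -40105$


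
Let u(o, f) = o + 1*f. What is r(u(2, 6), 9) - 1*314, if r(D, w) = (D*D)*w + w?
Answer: 271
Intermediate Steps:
u(o, f) = f + o (u(o, f) = o + f = f + o)
r(D, w) = w + w*D² (r(D, w) = D²*w + w = w*D² + w = w + w*D²)
r(u(2, 6), 9) - 1*314 = 9*(1 + (6 + 2)²) - 1*314 = 9*(1 + 8²) - 314 = 9*(1 + 64) - 314 = 9*65 - 314 = 585 - 314 = 271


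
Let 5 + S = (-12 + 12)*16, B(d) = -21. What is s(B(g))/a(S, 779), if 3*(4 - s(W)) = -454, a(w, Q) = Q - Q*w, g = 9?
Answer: 233/7011 ≈ 0.033233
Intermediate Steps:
S = -5 (S = -5 + (-12 + 12)*16 = -5 + 0*16 = -5 + 0 = -5)
a(w, Q) = Q - Q*w
s(W) = 466/3 (s(W) = 4 - 1/3*(-454) = 4 + 454/3 = 466/3)
s(B(g))/a(S, 779) = 466/(3*((779*(1 - 1*(-5))))) = 466/(3*((779*(1 + 5)))) = 466/(3*((779*6))) = (466/3)/4674 = (466/3)*(1/4674) = 233/7011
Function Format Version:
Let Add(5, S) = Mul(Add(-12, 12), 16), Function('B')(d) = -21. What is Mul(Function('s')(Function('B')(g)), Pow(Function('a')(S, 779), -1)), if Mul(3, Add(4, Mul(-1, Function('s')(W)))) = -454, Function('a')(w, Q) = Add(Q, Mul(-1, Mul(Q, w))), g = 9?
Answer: Rational(233, 7011) ≈ 0.033233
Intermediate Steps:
S = -5 (S = Add(-5, Mul(Add(-12, 12), 16)) = Add(-5, Mul(0, 16)) = Add(-5, 0) = -5)
Function('a')(w, Q) = Add(Q, Mul(-1, Q, w))
Function('s')(W) = Rational(466, 3) (Function('s')(W) = Add(4, Mul(Rational(-1, 3), -454)) = Add(4, Rational(454, 3)) = Rational(466, 3))
Mul(Function('s')(Function('B')(g)), Pow(Function('a')(S, 779), -1)) = Mul(Rational(466, 3), Pow(Mul(779, Add(1, Mul(-1, -5))), -1)) = Mul(Rational(466, 3), Pow(Mul(779, Add(1, 5)), -1)) = Mul(Rational(466, 3), Pow(Mul(779, 6), -1)) = Mul(Rational(466, 3), Pow(4674, -1)) = Mul(Rational(466, 3), Rational(1, 4674)) = Rational(233, 7011)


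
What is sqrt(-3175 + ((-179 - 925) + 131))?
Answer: 2*I*sqrt(1037) ≈ 64.405*I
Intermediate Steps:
sqrt(-3175 + ((-179 - 925) + 131)) = sqrt(-3175 + (-1104 + 131)) = sqrt(-3175 - 973) = sqrt(-4148) = 2*I*sqrt(1037)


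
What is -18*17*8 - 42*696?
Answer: -31680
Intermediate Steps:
-18*17*8 - 42*696 = -306*8 - 1*29232 = -2448 - 29232 = -31680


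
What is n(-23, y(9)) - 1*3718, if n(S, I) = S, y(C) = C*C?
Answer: -3741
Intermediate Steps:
y(C) = C²
n(-23, y(9)) - 1*3718 = -23 - 1*3718 = -23 - 3718 = -3741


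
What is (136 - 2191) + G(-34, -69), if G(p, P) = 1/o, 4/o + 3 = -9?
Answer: -2058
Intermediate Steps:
o = -⅓ (o = 4/(-3 - 9) = 4/(-12) = 4*(-1/12) = -⅓ ≈ -0.33333)
G(p, P) = -3 (G(p, P) = 1/(-⅓) = -3)
(136 - 2191) + G(-34, -69) = (136 - 2191) - 3 = -2055 - 3 = -2058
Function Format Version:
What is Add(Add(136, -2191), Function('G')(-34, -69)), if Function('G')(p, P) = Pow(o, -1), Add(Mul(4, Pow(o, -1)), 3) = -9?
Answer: -2058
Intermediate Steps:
o = Rational(-1, 3) (o = Mul(4, Pow(Add(-3, -9), -1)) = Mul(4, Pow(-12, -1)) = Mul(4, Rational(-1, 12)) = Rational(-1, 3) ≈ -0.33333)
Function('G')(p, P) = -3 (Function('G')(p, P) = Pow(Rational(-1, 3), -1) = -3)
Add(Add(136, -2191), Function('G')(-34, -69)) = Add(Add(136, -2191), -3) = Add(-2055, -3) = -2058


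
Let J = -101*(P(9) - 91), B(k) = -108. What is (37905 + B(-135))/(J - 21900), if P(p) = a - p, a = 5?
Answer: -37797/12305 ≈ -3.0717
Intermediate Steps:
P(p) = 5 - p
J = 9595 (J = -101*((5 - 1*9) - 91) = -101*((5 - 9) - 91) = -101*(-4 - 91) = -101*(-95) = 9595)
(37905 + B(-135))/(J - 21900) = (37905 - 108)/(9595 - 21900) = 37797/(-12305) = 37797*(-1/12305) = -37797/12305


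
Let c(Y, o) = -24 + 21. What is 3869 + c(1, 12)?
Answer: 3866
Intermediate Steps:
c(Y, o) = -3
3869 + c(1, 12) = 3869 - 3 = 3866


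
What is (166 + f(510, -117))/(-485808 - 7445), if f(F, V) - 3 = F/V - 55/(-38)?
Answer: -246143/731000946 ≈ -0.00033672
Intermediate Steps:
f(F, V) = 169/38 + F/V (f(F, V) = 3 + (F/V - 55/(-38)) = 3 + (F/V - 55*(-1/38)) = 3 + (F/V + 55/38) = 3 + (55/38 + F/V) = 169/38 + F/V)
(166 + f(510, -117))/(-485808 - 7445) = (166 + (169/38 + 510/(-117)))/(-485808 - 7445) = (166 + (169/38 + 510*(-1/117)))/(-493253) = (166 + (169/38 - 170/39))*(-1/493253) = (166 + 131/1482)*(-1/493253) = (246143/1482)*(-1/493253) = -246143/731000946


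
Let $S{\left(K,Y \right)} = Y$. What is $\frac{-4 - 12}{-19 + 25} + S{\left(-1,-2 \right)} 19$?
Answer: $- \frac{122}{3} \approx -40.667$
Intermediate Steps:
$\frac{-4 - 12}{-19 + 25} + S{\left(-1,-2 \right)} 19 = \frac{-4 - 12}{-19 + 25} - 38 = - \frac{16}{6} - 38 = \left(-16\right) \frac{1}{6} - 38 = - \frac{8}{3} - 38 = - \frac{122}{3}$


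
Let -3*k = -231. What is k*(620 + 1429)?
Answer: 157773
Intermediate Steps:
k = 77 (k = -⅓*(-231) = 77)
k*(620 + 1429) = 77*(620 + 1429) = 77*2049 = 157773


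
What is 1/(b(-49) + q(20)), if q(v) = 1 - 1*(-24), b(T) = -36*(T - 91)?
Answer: 1/5065 ≈ 0.00019743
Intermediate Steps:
b(T) = 3276 - 36*T (b(T) = -36*(-91 + T) = 3276 - 36*T)
q(v) = 25 (q(v) = 1 + 24 = 25)
1/(b(-49) + q(20)) = 1/((3276 - 36*(-49)) + 25) = 1/((3276 + 1764) + 25) = 1/(5040 + 25) = 1/5065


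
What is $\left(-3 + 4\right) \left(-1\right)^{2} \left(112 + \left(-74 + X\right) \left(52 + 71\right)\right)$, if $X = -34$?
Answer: $-13172$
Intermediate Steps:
$\left(-3 + 4\right) \left(-1\right)^{2} \left(112 + \left(-74 + X\right) \left(52 + 71\right)\right) = \left(-3 + 4\right) \left(-1\right)^{2} \left(112 + \left(-74 - 34\right) \left(52 + 71\right)\right) = 1 \cdot 1 \left(112 - 13284\right) = 1 \left(112 - 13284\right) = 1 \left(-13172\right) = -13172$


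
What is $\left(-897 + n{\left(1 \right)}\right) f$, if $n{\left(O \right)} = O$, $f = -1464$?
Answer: $1311744$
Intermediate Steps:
$\left(-897 + n{\left(1 \right)}\right) f = \left(-897 + 1\right) \left(-1464\right) = \left(-896\right) \left(-1464\right) = 1311744$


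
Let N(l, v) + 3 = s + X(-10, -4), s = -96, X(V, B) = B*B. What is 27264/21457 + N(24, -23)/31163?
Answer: 847847101/668664491 ≈ 1.2680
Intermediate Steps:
X(V, B) = B²
N(l, v) = -83 (N(l, v) = -3 + (-96 + (-4)²) = -3 + (-96 + 16) = -3 - 80 = -83)
27264/21457 + N(24, -23)/31163 = 27264/21457 - 83/31163 = 847847101/668664491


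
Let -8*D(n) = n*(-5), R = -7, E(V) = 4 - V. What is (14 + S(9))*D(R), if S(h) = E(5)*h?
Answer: -175/8 ≈ -21.875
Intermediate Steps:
D(n) = 5*n/8 (D(n) = -n*(-5)/8 = -(-5)*n/8 = 5*n/8)
S(h) = -h (S(h) = (4 - 1*5)*h = (4 - 5)*h = -h)
(14 + S(9))*D(R) = (14 - 1*9)*((5/8)*(-7)) = (14 - 9)*(-35/8) = 5*(-35/8) = -175/8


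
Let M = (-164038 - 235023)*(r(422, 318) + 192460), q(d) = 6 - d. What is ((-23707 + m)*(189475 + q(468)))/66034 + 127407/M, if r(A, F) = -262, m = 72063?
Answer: 116836609170568653191/844120612972442 ≈ 1.3841e+5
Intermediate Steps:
M = -76698726078 (M = (-164038 - 235023)*(-262 + 192460) = -399061*192198 = -76698726078)
((-23707 + m)*(189475 + q(468)))/66034 + 127407/M = ((-23707 + 72063)*(189475 + (6 - 1*468)))/66034 + 127407/(-76698726078) = (48356*(189475 + (6 - 468)))*(1/66034) + 127407*(-1/76698726078) = (48356*(189475 - 462))*(1/66034) - 42469/25566242026 = (48356*189013)*(1/66034) - 42469/25566242026 = 9139912628*(1/66034) - 42469/25566242026 = 4569956314/33017 - 42469/25566242026 = 116836609170568653191/844120612972442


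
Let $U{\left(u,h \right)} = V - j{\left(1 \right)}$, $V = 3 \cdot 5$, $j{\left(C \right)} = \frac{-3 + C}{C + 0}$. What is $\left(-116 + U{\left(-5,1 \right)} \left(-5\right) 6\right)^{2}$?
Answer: $391876$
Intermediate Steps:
$j{\left(C \right)} = \frac{-3 + C}{C}$
$V = 15$
$U{\left(u,h \right)} = 17$ ($U{\left(u,h \right)} = 15 - \frac{-3 + 1}{1} = 15 - 1 \left(-2\right) = 15 - -2 = 15 + 2 = 17$)
$\left(-116 + U{\left(-5,1 \right)} \left(-5\right) 6\right)^{2} = \left(-116 + 17 \left(-5\right) 6\right)^{2} = \left(-116 - 510\right)^{2} = \left(-626\right)^{2} = 391876$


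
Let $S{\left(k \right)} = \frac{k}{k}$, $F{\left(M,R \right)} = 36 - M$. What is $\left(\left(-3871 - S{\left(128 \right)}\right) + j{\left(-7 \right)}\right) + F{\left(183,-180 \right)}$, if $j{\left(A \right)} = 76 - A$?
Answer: $-3936$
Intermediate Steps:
$S{\left(k \right)} = 1$
$\left(\left(-3871 - S{\left(128 \right)}\right) + j{\left(-7 \right)}\right) + F{\left(183,-180 \right)} = \left(\left(-3871 - 1\right) + \left(76 - -7\right)\right) + \left(36 - 183\right) = \left(\left(-3871 - 1\right) + \left(76 + 7\right)\right) + \left(36 - 183\right) = \left(-3872 + 83\right) - 147 = -3789 - 147 = -3936$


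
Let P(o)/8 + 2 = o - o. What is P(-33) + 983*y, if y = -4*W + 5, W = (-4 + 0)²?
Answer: -58013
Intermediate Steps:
W = 16 (W = (-4)² = 16)
P(o) = -16 (P(o) = -16 + 8*(o - o) = -16 + 8*0 = -16 + 0 = -16)
y = -59 (y = -4*16 + 5 = -64 + 5 = -59)
P(-33) + 983*y = -16 + 983*(-59) = -16 - 57997 = -58013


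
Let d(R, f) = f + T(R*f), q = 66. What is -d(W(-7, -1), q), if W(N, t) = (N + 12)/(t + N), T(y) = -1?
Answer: -65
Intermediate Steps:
W(N, t) = (12 + N)/(N + t)
d(R, f) = -1 + f (d(R, f) = f - 1 = -1 + f)
-d(W(-7, -1), q) = -(-1 + 66) = -1*65 = -65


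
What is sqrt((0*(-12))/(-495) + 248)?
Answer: 2*sqrt(62) ≈ 15.748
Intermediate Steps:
sqrt((0*(-12))/(-495) + 248) = sqrt(0*(-1/495) + 248) = sqrt(0 + 248) = sqrt(248) = 2*sqrt(62)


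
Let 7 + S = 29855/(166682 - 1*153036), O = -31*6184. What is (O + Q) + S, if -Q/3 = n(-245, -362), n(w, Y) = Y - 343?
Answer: -2587197161/13646 ≈ -1.8959e+5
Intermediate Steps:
n(w, Y) = -343 + Y
Q = 2115 (Q = -3*(-343 - 362) = -3*(-705) = 2115)
O = -191704
S = -65667/13646 (S = -7 + 29855/(166682 - 1*153036) = -7 + 29855/(166682 - 153036) = -7 + 29855/13646 = -65667/13646 ≈ -4.8122)
(O + Q) + S = (-191704 + 2115) - 65667/13646 = -189589 - 65667/13646 = -2587197161/13646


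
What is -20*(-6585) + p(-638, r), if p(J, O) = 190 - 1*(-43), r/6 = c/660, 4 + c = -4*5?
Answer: 131933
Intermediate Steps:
c = -24 (c = -4 - 4*5 = -4 - 20 = -24)
r = -12/55 (r = 6*(-24/660) = 6*(-24*1/660) = 6*(-2/55) = -12/55 ≈ -0.21818)
p(J, O) = 233 (p(J, O) = 190 + 43 = 233)
-20*(-6585) + p(-638, r) = -20*(-6585) + 233 = 131700 + 233 = 131933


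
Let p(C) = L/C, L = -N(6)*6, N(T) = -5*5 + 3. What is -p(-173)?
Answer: 132/173 ≈ 0.76301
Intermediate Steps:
N(T) = -22 (N(T) = -25 + 3 = -22)
L = 132 (L = -1*(-22)*6 = 22*6 = 132)
p(C) = 132/C
-p(-173) = -132/(-173) = -132*(-1)/173 = -1*(-132/173) = 132/173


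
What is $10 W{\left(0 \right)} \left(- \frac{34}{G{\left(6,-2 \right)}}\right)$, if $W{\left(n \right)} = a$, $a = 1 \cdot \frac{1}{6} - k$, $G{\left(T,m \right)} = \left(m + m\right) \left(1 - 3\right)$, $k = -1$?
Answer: $- \frac{595}{12} \approx -49.583$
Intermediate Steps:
$G{\left(T,m \right)} = - 4 m$ ($G{\left(T,m \right)} = 2 m \left(-2\right) = - 4 m$)
$a = \frac{7}{6}$ ($a = 1 \cdot \frac{1}{6} - -1 = 1 \cdot \frac{1}{6} + 1 = \frac{1}{6} + 1 = \frac{7}{6} \approx 1.1667$)
$W{\left(n \right)} = \frac{7}{6}$
$10 W{\left(0 \right)} \left(- \frac{34}{G{\left(6,-2 \right)}}\right) = 10 \cdot \frac{7}{6} \left(- \frac{34}{\left(-4\right) \left(-2\right)}\right) = \frac{35 \left(- \frac{34}{8}\right)}{3} = \frac{35 \left(\left(-34\right) \frac{1}{8}\right)}{3} = \frac{35}{3} \left(- \frac{17}{4}\right) = - \frac{595}{12}$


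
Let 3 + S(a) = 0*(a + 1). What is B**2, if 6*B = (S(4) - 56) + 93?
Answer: 289/9 ≈ 32.111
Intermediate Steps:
S(a) = -3 (S(a) = -3 + 0*(a + 1) = -3 + 0*(1 + a) = -3 + 0 = -3)
B = 17/3 (B = ((-3 - 56) + 93)/6 = (-59 + 93)/6 = (1/6)*34 = 17/3 ≈ 5.6667)
B**2 = (17/3)**2 = 289/9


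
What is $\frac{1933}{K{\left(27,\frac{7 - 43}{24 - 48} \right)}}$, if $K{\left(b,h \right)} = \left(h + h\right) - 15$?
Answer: $- \frac{1933}{12} \approx -161.08$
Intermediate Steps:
$K{\left(b,h \right)} = -15 + 2 h$ ($K{\left(b,h \right)} = 2 h - 15 = -15 + 2 h$)
$\frac{1933}{K{\left(27,\frac{7 - 43}{24 - 48} \right)}} = \frac{1933}{-15 + 2 \frac{7 - 43}{24 - 48}} = \frac{1933}{-15 + 2 \left(- \frac{36}{-24}\right)} = \frac{1933}{-15 + 2 \left(\left(-36\right) \left(- \frac{1}{24}\right)\right)} = \frac{1933}{-15 + 2 \cdot \frac{3}{2}} = \frac{1933}{-15 + 3} = \frac{1933}{-12} = 1933 \left(- \frac{1}{12}\right) = - \frac{1933}{12}$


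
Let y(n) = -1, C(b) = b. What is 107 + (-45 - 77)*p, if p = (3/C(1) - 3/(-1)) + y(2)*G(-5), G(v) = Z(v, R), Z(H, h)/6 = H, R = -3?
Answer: -4285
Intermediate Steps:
Z(H, h) = 6*H
G(v) = 6*v
p = 36 (p = (3/1 - 3/(-1)) - 6*(-5) = (3*1 - 3*(-1)) - 1*(-30) = (3 + 3) + 30 = 6 + 30 = 36)
107 + (-45 - 77)*p = 107 + (-45 - 77)*36 = 107 - 122*36 = 107 - 4392 = -4285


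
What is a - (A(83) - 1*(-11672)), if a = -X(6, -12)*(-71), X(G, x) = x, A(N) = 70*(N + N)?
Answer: -24144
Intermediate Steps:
A(N) = 140*N (A(N) = 70*(2*N) = 140*N)
a = -852 (a = -1*(-12)*(-71) = 12*(-71) = -852)
a - (A(83) - 1*(-11672)) = -852 - (140*83 - 1*(-11672)) = -852 - (11620 + 11672) = -852 - 1*23292 = -852 - 23292 = -24144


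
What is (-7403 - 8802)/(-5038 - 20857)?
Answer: 3241/5179 ≈ 0.62580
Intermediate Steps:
(-7403 - 8802)/(-5038 - 20857) = -16205/(-25895) = -16205*(-1/25895) = 3241/5179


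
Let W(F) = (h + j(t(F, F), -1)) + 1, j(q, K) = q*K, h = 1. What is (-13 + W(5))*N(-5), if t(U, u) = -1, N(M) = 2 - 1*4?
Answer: 20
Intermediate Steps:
N(M) = -2 (N(M) = 2 - 4 = -2)
j(q, K) = K*q
W(F) = 3 (W(F) = (1 - 1*(-1)) + 1 = (1 + 1) + 1 = 2 + 1 = 3)
(-13 + W(5))*N(-5) = (-13 + 3)*(-2) = -10*(-2) = 20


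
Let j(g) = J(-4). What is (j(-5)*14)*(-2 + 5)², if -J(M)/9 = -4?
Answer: 4536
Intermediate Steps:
J(M) = 36 (J(M) = -9*(-4) = 36)
j(g) = 36
(j(-5)*14)*(-2 + 5)² = (36*14)*(-2 + 5)² = 504*3² = 504*9 = 4536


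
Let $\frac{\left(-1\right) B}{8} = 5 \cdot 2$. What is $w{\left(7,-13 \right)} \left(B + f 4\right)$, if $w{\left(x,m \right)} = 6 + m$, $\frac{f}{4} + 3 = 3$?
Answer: $560$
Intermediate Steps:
$f = 0$ ($f = -12 + 4 \cdot 3 = -12 + 12 = 0$)
$B = -80$ ($B = - 8 \cdot 5 \cdot 2 = \left(-8\right) 10 = -80$)
$w{\left(7,-13 \right)} \left(B + f 4\right) = \left(6 - 13\right) \left(-80 + 0 \cdot 4\right) = - 7 \left(-80 + 0\right) = \left(-7\right) \left(-80\right) = 560$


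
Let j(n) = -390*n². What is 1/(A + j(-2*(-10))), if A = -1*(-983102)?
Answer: 1/827102 ≈ 1.2090e-6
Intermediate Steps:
A = 983102
1/(A + j(-2*(-10))) = 1/(983102 - 390*(-2*(-10))²) = 1/(983102 - 390*20²) = 1/(983102 - 390*400) = 1/(983102 - 156000) = 1/827102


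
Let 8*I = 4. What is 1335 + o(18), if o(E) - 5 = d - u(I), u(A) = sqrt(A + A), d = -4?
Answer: 1335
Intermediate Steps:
I = 1/2 (I = (1/8)*4 = 1/2 ≈ 0.50000)
u(A) = sqrt(2)*sqrt(A) (u(A) = sqrt(2*A) = sqrt(2)*sqrt(A))
o(E) = 0 (o(E) = 5 + (-4 - sqrt(2)*sqrt(1/2)) = 5 + (-4 - sqrt(2)*sqrt(2)/2) = 5 + (-4 - 1*1) = 5 + (-4 - 1) = 5 - 5 = 0)
1335 + o(18) = 1335 + 0 = 1335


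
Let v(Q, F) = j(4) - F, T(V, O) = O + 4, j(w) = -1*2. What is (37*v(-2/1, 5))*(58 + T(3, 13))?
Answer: -19425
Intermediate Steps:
j(w) = -2
T(V, O) = 4 + O
v(Q, F) = -2 - F
(37*v(-2/1, 5))*(58 + T(3, 13)) = (37*(-2 - 1*5))*(58 + (4 + 13)) = (37*(-2 - 5))*(58 + 17) = (37*(-7))*75 = -259*75 = -19425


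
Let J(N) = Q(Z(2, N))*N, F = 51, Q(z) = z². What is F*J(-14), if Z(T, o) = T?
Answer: -2856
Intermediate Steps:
J(N) = 4*N (J(N) = 2²*N = 4*N)
F*J(-14) = 51*(4*(-14)) = 51*(-56) = -2856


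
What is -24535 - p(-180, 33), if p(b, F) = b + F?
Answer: -24388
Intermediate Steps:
p(b, F) = F + b
-24535 - p(-180, 33) = -24535 - (33 - 180) = -24535 - 1*(-147) = -24535 + 147 = -24388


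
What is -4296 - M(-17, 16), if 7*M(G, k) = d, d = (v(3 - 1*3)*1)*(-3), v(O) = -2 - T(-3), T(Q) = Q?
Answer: -30069/7 ≈ -4295.6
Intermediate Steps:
v(O) = 1 (v(O) = -2 - 1*(-3) = -2 + 3 = 1)
d = -3 (d = (1*1)*(-3) = 1*(-3) = -3)
M(G, k) = -3/7 (M(G, k) = (⅐)*(-3) = -3/7)
-4296 - M(-17, 16) = -4296 - 1*(-3/7) = -4296 + 3/7 = -30069/7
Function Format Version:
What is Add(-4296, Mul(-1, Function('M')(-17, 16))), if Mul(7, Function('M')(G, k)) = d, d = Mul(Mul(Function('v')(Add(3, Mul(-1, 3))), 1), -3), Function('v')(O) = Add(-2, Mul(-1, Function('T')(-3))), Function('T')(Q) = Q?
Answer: Rational(-30069, 7) ≈ -4295.6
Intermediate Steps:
Function('v')(O) = 1 (Function('v')(O) = Add(-2, Mul(-1, -3)) = Add(-2, 3) = 1)
d = -3 (d = Mul(Mul(1, 1), -3) = Mul(1, -3) = -3)
Function('M')(G, k) = Rational(-3, 7) (Function('M')(G, k) = Mul(Rational(1, 7), -3) = Rational(-3, 7))
Add(-4296, Mul(-1, Function('M')(-17, 16))) = Add(-4296, Mul(-1, Rational(-3, 7))) = Add(-4296, Rational(3, 7)) = Rational(-30069, 7)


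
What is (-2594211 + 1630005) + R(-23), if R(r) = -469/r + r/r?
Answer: -22176246/23 ≈ -9.6419e+5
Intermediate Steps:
R(r) = 1 - 469/r (R(r) = -469/r + 1 = 1 - 469/r)
(-2594211 + 1630005) + R(-23) = (-2594211 + 1630005) + (-469 - 23)/(-23) = -964206 - 1/23*(-492) = -964206 + 492/23 = -22176246/23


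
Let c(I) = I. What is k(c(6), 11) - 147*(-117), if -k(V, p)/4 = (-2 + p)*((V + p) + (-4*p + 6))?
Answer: 17955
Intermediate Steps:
k(V, p) = -4*(-2 + p)*(6 + V - 3*p) (k(V, p) = -4*(-2 + p)*((V + p) + (-4*p + 6)) = -4*(-2 + p)*((V + p) + (6 - 4*p)) = -4*(-2 + p)*(6 + V - 3*p))
k(c(6), 11) - 147*(-117) = (48 - 48*11 + 8*6 + 12*11**2 - 4*6*11) - 147*(-117) = (48 - 528 + 48 + 12*121 - 264) + 17199 = (48 - 528 + 48 + 1452 - 264) + 17199 = 756 + 17199 = 17955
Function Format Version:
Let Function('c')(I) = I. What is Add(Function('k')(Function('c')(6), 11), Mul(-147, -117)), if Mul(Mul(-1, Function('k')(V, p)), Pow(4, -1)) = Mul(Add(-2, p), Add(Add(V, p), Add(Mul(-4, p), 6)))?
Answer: 17955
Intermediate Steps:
Function('k')(V, p) = Mul(-4, Add(-2, p), Add(6, V, Mul(-3, p))) (Function('k')(V, p) = Mul(-4, Mul(Add(-2, p), Add(Add(V, p), Add(Mul(-4, p), 6)))) = Mul(-4, Mul(Add(-2, p), Add(Add(V, p), Add(6, Mul(-4, p))))) = Mul(-4, Mul(Add(-2, p), Add(6, V, Mul(-3, p)))) = Mul(-4, Add(-2, p), Add(6, V, Mul(-3, p))))
Add(Function('k')(Function('c')(6), 11), Mul(-147, -117)) = Add(Add(48, Mul(-48, 11), Mul(8, 6), Mul(12, Pow(11, 2)), Mul(-4, 6, 11)), Mul(-147, -117)) = Add(Add(48, -528, 48, Mul(12, 121), -264), 17199) = Add(Add(48, -528, 48, 1452, -264), 17199) = Add(756, 17199) = 17955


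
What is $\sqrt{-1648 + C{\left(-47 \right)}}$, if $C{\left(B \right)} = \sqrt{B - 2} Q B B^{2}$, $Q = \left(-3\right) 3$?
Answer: $\sqrt{-1648 + 6540849 i} \approx 1808.2 + 1808.7 i$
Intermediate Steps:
$Q = -9$
$C{\left(B \right)} = - 9 B^{3} \sqrt{-2 + B}$ ($C{\left(B \right)} = \sqrt{B - 2} \left(-9\right) B B^{2} = \sqrt{-2 + B} \left(-9\right) B B^{2} = - 9 \sqrt{-2 + B} B B^{2} = - 9 B \sqrt{-2 + B} B^{2} = - 9 B^{3} \sqrt{-2 + B}$)
$\sqrt{-1648 + C{\left(-47 \right)}} = \sqrt{-1648 - 9 \left(-47\right)^{3} \sqrt{-2 - 47}} = \sqrt{-1648 - - 934407 \sqrt{-49}} = \sqrt{-1648 - - 934407 \cdot 7 i} = \sqrt{-1648 + 6540849 i}$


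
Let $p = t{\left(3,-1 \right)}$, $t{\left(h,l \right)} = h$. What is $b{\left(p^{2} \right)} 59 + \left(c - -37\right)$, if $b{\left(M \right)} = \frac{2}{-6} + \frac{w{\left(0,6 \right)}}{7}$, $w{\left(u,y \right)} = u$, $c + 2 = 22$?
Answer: $\frac{112}{3} \approx 37.333$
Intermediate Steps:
$c = 20$ ($c = -2 + 22 = 20$)
$p = 3$
$b{\left(M \right)} = - \frac{1}{3}$ ($b{\left(M \right)} = \frac{2}{-6} + \frac{0}{7} = 2 \left(- \frac{1}{6}\right) + 0 \cdot \frac{1}{7} = - \frac{1}{3} + 0 = - \frac{1}{3}$)
$b{\left(p^{2} \right)} 59 + \left(c - -37\right) = \left(- \frac{1}{3}\right) 59 + \left(20 - -37\right) = - \frac{59}{3} + \left(20 + 37\right) = - \frac{59}{3} + 57 = \frac{112}{3}$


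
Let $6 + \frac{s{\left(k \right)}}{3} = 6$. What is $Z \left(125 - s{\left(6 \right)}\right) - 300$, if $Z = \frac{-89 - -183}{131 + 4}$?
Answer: $- \frac{5750}{27} \approx -212.96$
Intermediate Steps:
$s{\left(k \right)} = 0$ ($s{\left(k \right)} = -18 + 3 \cdot 6 = -18 + 18 = 0$)
$Z = \frac{94}{135}$ ($Z = \frac{-89 + 183}{135} = 94 \cdot \frac{1}{135} = \frac{94}{135} \approx 0.6963$)
$Z \left(125 - s{\left(6 \right)}\right) - 300 = \frac{94 \left(125 - 0\right)}{135} - 300 = \frac{94 \left(125 + 0\right)}{135} - 300 = \frac{94}{135} \cdot 125 - 300 = \frac{2350}{27} - 300 = - \frac{5750}{27}$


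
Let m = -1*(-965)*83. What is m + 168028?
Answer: 248123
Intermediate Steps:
m = 80095 (m = 965*83 = 80095)
m + 168028 = 80095 + 168028 = 248123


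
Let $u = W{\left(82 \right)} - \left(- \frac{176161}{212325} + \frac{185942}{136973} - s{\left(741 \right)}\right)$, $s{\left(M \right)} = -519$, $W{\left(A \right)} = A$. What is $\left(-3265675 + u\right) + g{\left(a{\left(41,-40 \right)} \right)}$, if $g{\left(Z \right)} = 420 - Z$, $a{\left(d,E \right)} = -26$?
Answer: $- \frac{94974701105081347}{29082792225} \approx -3.2657 \cdot 10^{6}$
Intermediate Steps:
$u = - \frac{12724531036822}{29082792225}$ ($u = 82 - \left(519 - \frac{176161}{212325} + \frac{185942}{136973}\right) = 82 - \frac{15109319999272}{29082792225} = - \frac{12724531036822}{29082792225} \approx -437.53$)
$\left(-3265675 + u\right) + g{\left(a{\left(41,-40 \right)} \right)} = \left(-3265675 - \frac{12724531036822}{29082792225}\right) + \left(420 - -26\right) = - \frac{94987672030413697}{29082792225} + \left(420 + 26\right) = - \frac{94987672030413697}{29082792225} + 446 = - \frac{94974701105081347}{29082792225}$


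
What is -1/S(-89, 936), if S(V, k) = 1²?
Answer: -1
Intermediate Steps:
S(V, k) = 1
-1/S(-89, 936) = -1/1 = -1*1 = -1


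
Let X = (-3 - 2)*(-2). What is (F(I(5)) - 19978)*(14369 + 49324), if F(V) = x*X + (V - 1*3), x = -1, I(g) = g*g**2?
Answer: -1265325138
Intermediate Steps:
I(g) = g**3
X = 10 (X = -5*(-2) = 10)
F(V) = -13 + V (F(V) = -1*10 + (V - 1*3) = -10 + (V - 3) = -10 + (-3 + V) = -13 + V)
(F(I(5)) - 19978)*(14369 + 49324) = ((-13 + 5**3) - 19978)*(14369 + 49324) = ((-13 + 125) - 19978)*63693 = (112 - 19978)*63693 = -19866*63693 = -1265325138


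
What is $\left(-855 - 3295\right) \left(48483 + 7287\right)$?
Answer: $-231445500$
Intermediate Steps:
$\left(-855 - 3295\right) \left(48483 + 7287\right) = \left(-4150\right) 55770 = -231445500$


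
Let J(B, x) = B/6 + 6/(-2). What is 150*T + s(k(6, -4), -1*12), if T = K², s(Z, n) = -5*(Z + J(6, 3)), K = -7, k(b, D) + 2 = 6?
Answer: 7340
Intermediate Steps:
J(B, x) = -3 + B/6 (J(B, x) = B*(⅙) + 6*(-½) = B/6 - 3 = -3 + B/6)
k(b, D) = 4 (k(b, D) = -2 + 6 = 4)
s(Z, n) = 10 - 5*Z (s(Z, n) = -5*(Z + (-3 + (⅙)*6)) = -5*(Z + (-3 + 1)) = -5*(Z - 2) = -5*(-2 + Z) = 10 - 5*Z)
T = 49 (T = (-7)² = 49)
150*T + s(k(6, -4), -1*12) = 150*49 + (10 - 5*4) = 7350 + (10 - 20) = 7350 - 10 = 7340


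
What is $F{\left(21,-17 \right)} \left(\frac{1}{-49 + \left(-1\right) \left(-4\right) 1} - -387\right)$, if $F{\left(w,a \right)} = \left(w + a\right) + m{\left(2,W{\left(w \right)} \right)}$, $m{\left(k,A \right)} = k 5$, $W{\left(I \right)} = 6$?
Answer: $\frac{243796}{45} \approx 5417.7$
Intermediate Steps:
$m{\left(k,A \right)} = 5 k$
$F{\left(w,a \right)} = 10 + a + w$ ($F{\left(w,a \right)} = \left(w + a\right) + 5 \cdot 2 = \left(a + w\right) + 10 = 10 + a + w$)
$F{\left(21,-17 \right)} \left(\frac{1}{-49 + \left(-1\right) \left(-4\right) 1} - -387\right) = \left(10 - 17 + 21\right) \left(\frac{1}{-49 + \left(-1\right) \left(-4\right) 1} - -387\right) = 14 \left(\frac{1}{-49 + 4 \cdot 1} + 387\right) = 14 \left(\frac{1}{-49 + 4} + 387\right) = 14 \left(\frac{1}{-45} + 387\right) = 14 \left(- \frac{1}{45} + 387\right) = 14 \cdot \frac{17414}{45} = \frac{243796}{45}$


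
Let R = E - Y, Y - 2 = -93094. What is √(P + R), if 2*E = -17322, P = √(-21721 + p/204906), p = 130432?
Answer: √(886239887573079 + 102453*I*√227990340821841)/102453 ≈ 290.57 + 0.2536*I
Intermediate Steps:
Y = -93092 (Y = 2 - 93094 = -93092)
P = I*√227990340821841/102453 (P = √(-21721 + 130432/204906) = √(-21721 + 130432*(1/204906)) = √(-21721 + 65216/102453) = √(-2225316397/102453) = I*√227990340821841/102453 ≈ 147.38*I)
E = -8661 (E = (½)*(-17322) = -8661)
R = 84431 (R = -8661 - 1*(-93092) = -8661 + 93092 = 84431)
√(P + R) = √(I*√227990340821841/102453 + 84431) = √(84431 + I*√227990340821841/102453)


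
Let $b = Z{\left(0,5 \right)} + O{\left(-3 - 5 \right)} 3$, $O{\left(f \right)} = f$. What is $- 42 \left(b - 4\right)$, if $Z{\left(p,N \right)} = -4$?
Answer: $1344$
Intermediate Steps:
$b = -28$ ($b = -4 + \left(-3 - 5\right) 3 = -4 - 24 = -28$)
$- 42 \left(b - 4\right) = - 42 \left(-28 - 4\right) = \left(-42\right) \left(-32\right) = 1344$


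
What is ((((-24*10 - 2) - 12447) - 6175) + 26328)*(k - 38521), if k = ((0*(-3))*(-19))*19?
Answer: -287520744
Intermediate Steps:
k = 0 (k = (0*(-19))*19 = 0*19 = 0)
((((-24*10 - 2) - 12447) - 6175) + 26328)*(k - 38521) = ((((-24*10 - 2) - 12447) - 6175) + 26328)*(0 - 38521) = ((((-240 - 2) - 12447) - 6175) + 26328)*(-38521) = (((-242 - 12447) - 6175) + 26328)*(-38521) = ((-12689 - 6175) + 26328)*(-38521) = (-18864 + 26328)*(-38521) = 7464*(-38521) = -287520744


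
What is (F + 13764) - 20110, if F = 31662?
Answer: 25316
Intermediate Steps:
(F + 13764) - 20110 = (31662 + 13764) - 20110 = 45426 - 20110 = 25316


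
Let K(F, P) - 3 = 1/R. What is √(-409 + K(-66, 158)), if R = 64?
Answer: 3*I*√2887/8 ≈ 20.149*I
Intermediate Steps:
K(F, P) = 193/64 (K(F, P) = 3 + 1/64 = 193/64)
√(-409 + K(-66, 158)) = √(-409 + 193/64) = √(-25983/64) = 3*I*√2887/8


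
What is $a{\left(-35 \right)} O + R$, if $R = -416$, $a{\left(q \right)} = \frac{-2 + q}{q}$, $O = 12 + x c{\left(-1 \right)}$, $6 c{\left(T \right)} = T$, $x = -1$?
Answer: $- \frac{84659}{210} \approx -403.14$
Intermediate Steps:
$c{\left(T \right)} = \frac{T}{6}$
$O = \frac{73}{6}$ ($O = 12 - \frac{1}{6} \left(-1\right) = 12 - - \frac{1}{6} = 12 + \frac{1}{6} = \frac{73}{6} \approx 12.167$)
$a{\left(q \right)} = \frac{-2 + q}{q}$
$a{\left(-35 \right)} O + R = \frac{-2 - 35}{-35} \cdot \frac{73}{6} - 416 = \left(- \frac{1}{35}\right) \left(-37\right) \frac{73}{6} - 416 = \frac{37}{35} \cdot \frac{73}{6} - 416 = \frac{2701}{210} - 416 = - \frac{84659}{210}$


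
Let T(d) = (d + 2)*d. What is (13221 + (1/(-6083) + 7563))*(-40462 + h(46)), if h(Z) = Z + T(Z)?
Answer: -4830601944768/6083 ≈ -7.9412e+8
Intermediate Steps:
T(d) = d*(2 + d) (T(d) = (2 + d)*d = d*(2 + d))
h(Z) = Z + Z*(2 + Z)
(13221 + (1/(-6083) + 7563))*(-40462 + h(46)) = (13221 + (1/(-6083) + 7563))*(-40462 + 46*(3 + 46)) = (13221 + (-1/6083 + 7563))*(-40462 + 46*49) = (13221 + 46005728/6083)*(-40462 + 2254) = (126429071/6083)*(-38208) = -4830601944768/6083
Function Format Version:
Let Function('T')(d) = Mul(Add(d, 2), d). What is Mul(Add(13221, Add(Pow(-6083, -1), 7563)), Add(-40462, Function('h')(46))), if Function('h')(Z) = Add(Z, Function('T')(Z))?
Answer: Rational(-4830601944768, 6083) ≈ -7.9412e+8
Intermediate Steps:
Function('T')(d) = Mul(d, Add(2, d)) (Function('T')(d) = Mul(Add(2, d), d) = Mul(d, Add(2, d)))
Function('h')(Z) = Add(Z, Mul(Z, Add(2, Z)))
Mul(Add(13221, Add(Pow(-6083, -1), 7563)), Add(-40462, Function('h')(46))) = Mul(Add(13221, Add(Pow(-6083, -1), 7563)), Add(-40462, Mul(46, Add(3, 46)))) = Mul(Add(13221, Add(Rational(-1, 6083), 7563)), Add(-40462, Mul(46, 49))) = Mul(Add(13221, Rational(46005728, 6083)), Add(-40462, 2254)) = Mul(Rational(126429071, 6083), -38208) = Rational(-4830601944768, 6083)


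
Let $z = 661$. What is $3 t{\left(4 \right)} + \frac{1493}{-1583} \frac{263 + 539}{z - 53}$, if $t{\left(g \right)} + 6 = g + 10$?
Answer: $\frac{10950875}{481232} \approx 22.756$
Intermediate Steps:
$t{\left(g \right)} = 4 + g$ ($t{\left(g \right)} = -6 + \left(g + 10\right) = -6 + \left(10 + g\right) = 4 + g$)
$3 t{\left(4 \right)} + \frac{1493}{-1583} \frac{263 + 539}{z - 53} = 3 \left(4 + 4\right) + \frac{1493}{-1583} \frac{263 + 539}{661 - 53} = 3 \cdot 8 + 1493 \left(- \frac{1}{1583}\right) \frac{802}{608} = 24 - \frac{1493 \cdot 802 \cdot \frac{1}{608}}{1583} = 24 - \frac{598693}{481232} = \frac{10950875}{481232}$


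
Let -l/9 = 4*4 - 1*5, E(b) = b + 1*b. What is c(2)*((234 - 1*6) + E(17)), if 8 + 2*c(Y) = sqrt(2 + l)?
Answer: -1048 + 131*I*sqrt(97) ≈ -1048.0 + 1290.2*I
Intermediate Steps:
E(b) = 2*b (E(b) = b + b = 2*b)
l = -99 (l = -9*(4*4 - 1*5) = -9*(16 - 5) = -9*11 = -99)
c(Y) = -4 + I*sqrt(97)/2 (c(Y) = -4 + sqrt(2 - 99)/2 = -4 + sqrt(-97)/2 = -4 + (I*sqrt(97))/2 = -4 + I*sqrt(97)/2)
c(2)*((234 - 1*6) + E(17)) = (-4 + I*sqrt(97)/2)*((234 - 1*6) + 2*17) = (-4 + I*sqrt(97)/2)*((234 - 6) + 34) = (-4 + I*sqrt(97)/2)*(228 + 34) = (-4 + I*sqrt(97)/2)*262 = -1048 + 131*I*sqrt(97)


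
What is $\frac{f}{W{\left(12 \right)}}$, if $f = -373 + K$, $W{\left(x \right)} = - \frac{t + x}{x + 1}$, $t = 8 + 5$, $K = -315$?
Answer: $\frac{8944}{25} \approx 357.76$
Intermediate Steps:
$t = 13$
$W{\left(x \right)} = - \frac{13 + x}{1 + x}$ ($W{\left(x \right)} = - \frac{13 + x}{x + 1} = - \frac{13 + x}{1 + x}$)
$f = -688$ ($f = -373 - 315 = -688$)
$\frac{f}{W{\left(12 \right)}} = - \frac{688}{\frac{1}{1 + 12} \left(-13 - 12\right)} = - \frac{688}{\frac{1}{13} \left(-13 - 12\right)} = - \frac{688}{\frac{1}{13} \left(-25\right)} = - \frac{688}{- \frac{25}{13}} = \left(-688\right) \left(- \frac{13}{25}\right) = \frac{8944}{25}$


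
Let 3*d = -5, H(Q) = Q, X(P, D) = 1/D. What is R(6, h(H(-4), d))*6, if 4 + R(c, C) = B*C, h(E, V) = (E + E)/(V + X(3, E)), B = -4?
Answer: -2856/23 ≈ -124.17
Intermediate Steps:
d = -5/3 (d = (1/3)*(-5) = -5/3 ≈ -1.6667)
h(E, V) = 2*E/(V + 1/E) (h(E, V) = (E + E)/(V + 1/E) = (2*E)/(V + 1/E) = 2*E/(V + 1/E))
R(c, C) = -4 - 4*C
R(6, h(H(-4), d))*6 = (-4 - 8*(-4)**2/(1 - 4*(-5/3)))*6 = (-4 - 8*16/(1 + 20/3))*6 = (-4 - 8*16/23/3)*6 = (-4 - 8*16*3/23)*6 = (-4 - 4*96/23)*6 = (-4 - 384/23)*6 = -476/23*6 = -2856/23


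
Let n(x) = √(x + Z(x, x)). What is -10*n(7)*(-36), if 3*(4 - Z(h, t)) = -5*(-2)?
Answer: 120*√69 ≈ 996.79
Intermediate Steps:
Z(h, t) = ⅔ (Z(h, t) = 4 - (-5)*(-2)/3 = 4 - ⅓*10 = 4 - 10/3 = ⅔)
n(x) = √(⅔ + x) (n(x) = √(x + ⅔) = √(⅔ + x))
-10*n(7)*(-36) = -10*√(6 + 9*7)/3*(-36) = -10*√(6 + 63)/3*(-36) = -10*√69/3*(-36) = 120*√69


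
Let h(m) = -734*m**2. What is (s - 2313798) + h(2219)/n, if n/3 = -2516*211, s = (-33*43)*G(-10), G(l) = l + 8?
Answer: -1838442707753/796314 ≈ -2.3087e+6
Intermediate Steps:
G(l) = 8 + l
s = 2838 (s = (-33*43)*(8 - 10) = -1419*(-2) = 2838)
n = -1592628 (n = 3*(-2516*211) = 3*(-530876) = -1592628)
(s - 2313798) + h(2219)/n = (2838 - 2313798) - 734*2219**2/(-1592628) = -2310960 - 734*4923961*(-1/1592628) = -2310960 - 3614187374*(-1/1592628) = -2310960 + 1807093687/796314 = -1838442707753/796314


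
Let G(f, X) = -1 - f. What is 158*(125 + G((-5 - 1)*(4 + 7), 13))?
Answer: 30020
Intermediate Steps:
158*(125 + G((-5 - 1)*(4 + 7), 13)) = 158*(125 + (-1 - (-5 - 1)*(4 + 7))) = 158*(125 + (-1 - (-6)*11)) = 158*(125 + (-1 - 1*(-66))) = 158*(125 + (-1 + 66)) = 158*(125 + 65) = 158*190 = 30020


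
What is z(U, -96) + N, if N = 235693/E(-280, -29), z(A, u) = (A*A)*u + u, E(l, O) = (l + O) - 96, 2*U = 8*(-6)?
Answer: -22669453/405 ≈ -55974.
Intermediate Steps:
U = -24 (U = (8*(-6))/2 = (½)*(-48) = -24)
E(l, O) = -96 + O + l (E(l, O) = (O + l) - 96 = -96 + O + l)
z(A, u) = u + u*A² (z(A, u) = A²*u + u = u*A² + u = u + u*A²)
N = -235693/405 (N = 235693/(-96 - 29 - 280) = 235693/(-405) = 235693*(-1/405) = -235693/405 ≈ -581.96)
z(U, -96) + N = -96*(1 + (-24)²) - 235693/405 = -96*(1 + 576) - 235693/405 = -96*577 - 235693/405 = -55392 - 235693/405 = -22669453/405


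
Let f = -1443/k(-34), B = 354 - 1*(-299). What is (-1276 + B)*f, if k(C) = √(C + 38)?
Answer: 898989/2 ≈ 4.4949e+5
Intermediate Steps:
B = 653 (B = 354 + 299 = 653)
k(C) = √(38 + C)
f = -1443/2 (f = -1443/√(38 - 34) = -1443/(√4) = -1443/2 ≈ -721.50)
(-1276 + B)*f = (-1276 + 653)*(-1443/2) = -623*(-1443/2) = 898989/2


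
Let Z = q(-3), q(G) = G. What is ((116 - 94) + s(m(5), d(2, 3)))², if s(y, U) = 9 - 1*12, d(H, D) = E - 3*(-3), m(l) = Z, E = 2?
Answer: 361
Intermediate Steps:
Z = -3
m(l) = -3
d(H, D) = 11 (d(H, D) = 2 - 3*(-3) = 2 + 9 = 11)
s(y, U) = -3 (s(y, U) = 9 - 12 = -3)
((116 - 94) + s(m(5), d(2, 3)))² = ((116 - 94) - 3)² = (22 - 3)² = 19² = 361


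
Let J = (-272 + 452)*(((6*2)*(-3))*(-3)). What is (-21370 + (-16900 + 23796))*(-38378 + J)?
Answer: 274108612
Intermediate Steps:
J = 19440 (J = 180*((12*(-3))*(-3)) = 180*(-36*(-3)) = 180*108 = 19440)
(-21370 + (-16900 + 23796))*(-38378 + J) = (-21370 + (-16900 + 23796))*(-38378 + 19440) = (-21370 + 6896)*(-18938) = -14474*(-18938) = 274108612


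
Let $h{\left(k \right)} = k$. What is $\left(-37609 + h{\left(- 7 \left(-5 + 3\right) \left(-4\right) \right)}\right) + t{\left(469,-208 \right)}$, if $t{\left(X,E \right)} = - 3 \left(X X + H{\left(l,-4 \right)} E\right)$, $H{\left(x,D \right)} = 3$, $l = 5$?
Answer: $-695676$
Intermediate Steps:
$t{\left(X,E \right)} = - 9 E - 3 X^{2}$ ($t{\left(X,E \right)} = - 3 \left(X X + 3 E\right) = - 3 \left(X^{2} + 3 E\right) = - 9 E - 3 X^{2}$)
$\left(-37609 + h{\left(- 7 \left(-5 + 3\right) \left(-4\right) \right)}\right) + t{\left(469,-208 \right)} = \left(-37609 + - 7 \left(-5 + 3\right) \left(-4\right)\right) - \left(-1872 + 3 \cdot 469^{2}\right) = \left(-37609 + \left(-7\right) \left(-2\right) \left(-4\right)\right) + \left(1872 - 659883\right) = \left(-37609 + 14 \left(-4\right)\right) + \left(1872 - 659883\right) = \left(-37609 - 56\right) - 658011 = -37665 - 658011 = -695676$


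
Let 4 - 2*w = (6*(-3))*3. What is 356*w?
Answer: 10324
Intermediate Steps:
w = 29 (w = 2 - 6*(-3)*3/2 = 2 - (-9)*3 = 2 - ½*(-54) = 2 + 27 = 29)
356*w = 356*29 = 10324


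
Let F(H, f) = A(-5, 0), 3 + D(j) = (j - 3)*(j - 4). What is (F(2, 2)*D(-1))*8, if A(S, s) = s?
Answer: 0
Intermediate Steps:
D(j) = -3 + (-4 + j)*(-3 + j) (D(j) = -3 + (j - 3)*(j - 4) = -3 + (-3 + j)*(-4 + j) = -3 + (-4 + j)*(-3 + j))
F(H, f) = 0
(F(2, 2)*D(-1))*8 = (0*(9 + (-1)² - 7*(-1)))*8 = (0*(9 + 1 + 7))*8 = (0*17)*8 = 0*8 = 0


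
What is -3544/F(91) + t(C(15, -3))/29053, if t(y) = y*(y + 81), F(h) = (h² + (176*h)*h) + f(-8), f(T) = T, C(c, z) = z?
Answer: -445944418/42583824637 ≈ -0.010472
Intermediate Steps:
F(h) = -8 + 177*h² (F(h) = (h² + (176*h)*h) - 8 = (h² + 176*h²) - 8 = 177*h² - 8 = -8 + 177*h²)
t(y) = y*(81 + y)
-3544/F(91) + t(C(15, -3))/29053 = -3544/(-8 + 177*91²) - 3*(81 - 3)/29053 = -3544/(-8 + 177*8281) - 3*78*(1/29053) = -3544/(-8 + 1465737) - 234*1/29053 = -3544/1465729 - 234/29053 = -445944418/42583824637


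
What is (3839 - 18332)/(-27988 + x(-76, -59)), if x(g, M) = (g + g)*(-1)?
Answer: 14493/27836 ≈ 0.52066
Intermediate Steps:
x(g, M) = -2*g (x(g, M) = (2*g)*(-1) = -2*g)
(3839 - 18332)/(-27988 + x(-76, -59)) = (3839 - 18332)/(-27988 - 2*(-76)) = -14493/(-27988 + 152) = -14493/(-27836) = -14493*(-1/27836) = 14493/27836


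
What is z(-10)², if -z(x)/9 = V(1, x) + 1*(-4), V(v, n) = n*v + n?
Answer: 46656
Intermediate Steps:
V(v, n) = n + n*v
z(x) = 36 - 18*x (z(x) = -9*(x*(1 + 1) + 1*(-4)) = -9*(x*2 - 4) = -9*(2*x - 4) = -9*(-4 + 2*x) = 36 - 18*x)
z(-10)² = (36 - 18*(-10))² = (36 + 180)² = 216² = 46656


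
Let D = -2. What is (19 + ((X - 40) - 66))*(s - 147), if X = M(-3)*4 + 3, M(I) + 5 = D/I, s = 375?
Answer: -23104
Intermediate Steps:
M(I) = -5 - 2/I
X = -43/3 (X = (-5 - 2/(-3))*4 + 3 = (-5 - 2*(-⅓))*4 + 3 = (-5 + ⅔)*4 + 3 = -13/3*4 + 3 = -52/3 + 3 = -43/3 ≈ -14.333)
(19 + ((X - 40) - 66))*(s - 147) = (19 + ((-43/3 - 40) - 66))*(375 - 147) = (19 + (-163/3 - 66))*228 = (19 - 361/3)*228 = -304/3*228 = -23104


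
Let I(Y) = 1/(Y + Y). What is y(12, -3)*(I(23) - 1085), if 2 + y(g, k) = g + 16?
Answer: -648817/23 ≈ -28209.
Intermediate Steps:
I(Y) = 1/(2*Y)
y(g, k) = 14 + g (y(g, k) = -2 + (g + 16) = -2 + (16 + g) = 14 + g)
y(12, -3)*(I(23) - 1085) = (14 + 12)*((1/2)/23 - 1085) = 26*((1/2)*(1/23) - 1085) = 26*(1/46 - 1085) = 26*(-49909/46) = -648817/23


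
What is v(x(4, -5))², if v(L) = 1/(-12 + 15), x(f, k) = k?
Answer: ⅑ ≈ 0.11111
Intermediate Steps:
v(L) = ⅓ (v(L) = 1/3 = ⅓)
v(x(4, -5))² = (⅓)² = ⅑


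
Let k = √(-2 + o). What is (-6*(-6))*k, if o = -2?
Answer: 72*I ≈ 72.0*I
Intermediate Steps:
k = 2*I (k = √(-2 - 2) = √(-4) = 2*I ≈ 2.0*I)
(-6*(-6))*k = (-6*(-6))*(2*I) = 36*(2*I) = 72*I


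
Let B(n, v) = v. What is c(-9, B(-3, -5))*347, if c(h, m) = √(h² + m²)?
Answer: 347*√106 ≈ 3572.6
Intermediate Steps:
c(-9, B(-3, -5))*347 = √((-9)² + (-5)²)*347 = √(81 + 25)*347 = √106*347 = 347*√106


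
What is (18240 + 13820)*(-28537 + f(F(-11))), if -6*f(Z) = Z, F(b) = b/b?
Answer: -2744704690/3 ≈ -9.1490e+8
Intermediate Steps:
F(b) = 1
f(Z) = -Z/6
(18240 + 13820)*(-28537 + f(F(-11))) = (18240 + 13820)*(-28537 - ⅙*1) = 32060*(-28537 - ⅙) = 32060*(-171223/6) = -2744704690/3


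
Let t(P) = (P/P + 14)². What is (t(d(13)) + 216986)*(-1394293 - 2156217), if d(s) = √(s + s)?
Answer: -771209827610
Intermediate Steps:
d(s) = √2*√s (d(s) = √(2*s) = √2*√s)
t(P) = 225 (t(P) = (1 + 14)² = 15² = 225)
(t(d(13)) + 216986)*(-1394293 - 2156217) = (225 + 216986)*(-1394293 - 2156217) = 217211*(-3550510) = -771209827610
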